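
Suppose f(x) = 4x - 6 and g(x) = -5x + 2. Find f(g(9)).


-178


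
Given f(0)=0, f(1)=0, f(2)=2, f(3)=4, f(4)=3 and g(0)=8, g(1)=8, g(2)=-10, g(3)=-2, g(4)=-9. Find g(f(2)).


-10


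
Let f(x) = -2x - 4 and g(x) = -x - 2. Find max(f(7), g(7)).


f(7) = -18
g(7) = -9
max = -9

-9


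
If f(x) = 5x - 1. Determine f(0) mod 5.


4


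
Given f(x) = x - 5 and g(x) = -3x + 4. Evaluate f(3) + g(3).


f(3) = -2
g(3) = -5
Sum = -7

-7


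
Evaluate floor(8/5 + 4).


8/5 = 1.6
1.6 + 4 = 5.6
floor(5.6) = 5

5


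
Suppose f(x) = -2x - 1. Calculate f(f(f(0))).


f(0) = -1
f(-1) = 1
f(1) = -3

-3


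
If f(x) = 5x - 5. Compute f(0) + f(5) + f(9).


f(0) = -5
f(5) = 20
f(9) = 40
Sum = 55

55


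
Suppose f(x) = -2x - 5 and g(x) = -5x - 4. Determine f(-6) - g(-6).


f(-6) = 7
g(-6) = 26
Difference = -19

-19


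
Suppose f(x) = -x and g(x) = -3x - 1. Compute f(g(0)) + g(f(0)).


0


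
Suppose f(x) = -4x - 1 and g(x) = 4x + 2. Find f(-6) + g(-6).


f(-6) = 23
g(-6) = -22
Sum = 1

1


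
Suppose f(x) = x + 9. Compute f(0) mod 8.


1


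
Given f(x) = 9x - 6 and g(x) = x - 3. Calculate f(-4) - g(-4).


f(-4) = -42
g(-4) = -7
Difference = -35

-35


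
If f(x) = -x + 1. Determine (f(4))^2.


9


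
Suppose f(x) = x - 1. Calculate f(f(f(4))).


f(4) = 3
f(3) = 2
f(2) = 1

1


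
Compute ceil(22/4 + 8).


22/4 = 5.5
5.5 + 8 = 13.5
ceil(13.5) = 14

14


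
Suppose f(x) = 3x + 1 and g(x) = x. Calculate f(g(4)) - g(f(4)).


f(g(4)) = 13
g(f(4)) = 13
Difference = 0

0


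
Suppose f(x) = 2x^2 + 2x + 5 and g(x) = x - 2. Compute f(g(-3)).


g(-3) = -5
f(-5) = 2*(-5)^2 + 2*(-5) + 5 = 45

45


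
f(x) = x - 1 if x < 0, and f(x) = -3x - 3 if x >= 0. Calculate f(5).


5 satisfies x >= 0
f(5) = -18

-18


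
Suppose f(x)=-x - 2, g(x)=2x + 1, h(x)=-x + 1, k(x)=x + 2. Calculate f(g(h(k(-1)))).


k(-1) = 1
h(1) = 0
g(0) = 1
f(1) = -3

-3


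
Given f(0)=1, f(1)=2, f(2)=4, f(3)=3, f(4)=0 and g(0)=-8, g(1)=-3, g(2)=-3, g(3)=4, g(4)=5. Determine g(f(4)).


f(4) = 0
g(0) = -8

-8


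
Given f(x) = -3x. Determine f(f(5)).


f(5) = -15
f(-15) = 45

45


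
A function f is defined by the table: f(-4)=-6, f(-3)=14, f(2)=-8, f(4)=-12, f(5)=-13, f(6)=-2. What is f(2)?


Reading from the table at x = 2

-8


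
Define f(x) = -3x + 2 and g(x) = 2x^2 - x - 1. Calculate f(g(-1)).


g(-1) = 2
f(2) = -4

-4


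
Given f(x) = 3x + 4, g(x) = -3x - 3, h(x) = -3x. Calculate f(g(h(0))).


h(0) = 0
g(0) = -3
f(-3) = -5

-5


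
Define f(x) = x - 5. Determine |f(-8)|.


f(-8) = -13
|-13| = 13

13


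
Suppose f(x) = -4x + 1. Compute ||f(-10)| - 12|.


f(-10) = 41
|41| = 41
|41 - 12| = 29

29


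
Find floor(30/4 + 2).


30/4 = 7.5
7.5 + 2 = 9.5
floor(9.5) = 9

9


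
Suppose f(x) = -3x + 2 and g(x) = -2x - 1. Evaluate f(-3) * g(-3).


f(-3) = 11
g(-3) = 5
Product = 55

55


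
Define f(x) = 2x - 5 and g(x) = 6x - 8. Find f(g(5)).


g(5) = 22
f(22) = 39

39


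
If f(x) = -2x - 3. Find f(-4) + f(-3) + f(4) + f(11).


f(-4) = 5
f(-3) = 3
f(4) = -11
f(11) = -25
Sum = -28

-28


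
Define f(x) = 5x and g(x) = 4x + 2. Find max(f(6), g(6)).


30


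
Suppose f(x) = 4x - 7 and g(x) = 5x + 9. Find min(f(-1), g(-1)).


f(-1) = -11
g(-1) = 4
min = -11

-11


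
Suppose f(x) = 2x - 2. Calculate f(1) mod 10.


f(1) = 0
0 mod 10 = 0

0


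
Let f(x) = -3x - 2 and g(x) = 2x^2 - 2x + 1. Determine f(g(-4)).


g(-4) = 41
f(41) = -125

-125


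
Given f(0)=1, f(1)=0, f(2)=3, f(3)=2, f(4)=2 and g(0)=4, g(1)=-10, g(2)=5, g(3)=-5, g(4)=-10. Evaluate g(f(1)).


4


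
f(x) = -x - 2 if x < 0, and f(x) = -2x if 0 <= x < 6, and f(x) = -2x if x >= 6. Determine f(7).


-14


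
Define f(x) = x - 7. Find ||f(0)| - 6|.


f(0) = -7
|-7| = 7
|7 - 6| = 1

1


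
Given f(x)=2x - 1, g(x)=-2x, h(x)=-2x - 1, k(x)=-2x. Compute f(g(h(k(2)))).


k(2) = -4
h(-4) = 7
g(7) = -14
f(-14) = -29

-29


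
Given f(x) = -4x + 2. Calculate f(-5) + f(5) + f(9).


f(-5) = 22
f(5) = -18
f(9) = -34
Sum = -30

-30


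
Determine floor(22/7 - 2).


22/7 = 3.1429
3.1429 - 2 = 1.1429
floor(1.1429) = 1

1


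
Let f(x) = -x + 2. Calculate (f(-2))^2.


f(-2) = 4
(4)^2 = 16

16


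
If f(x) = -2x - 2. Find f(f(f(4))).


f(4) = -10
f(-10) = 18
f(18) = -38

-38


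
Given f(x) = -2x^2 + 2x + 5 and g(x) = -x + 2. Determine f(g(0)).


g(0) = 2
f(2) = (-2)*(2)^2 + 2*(2) + 5 = 1

1


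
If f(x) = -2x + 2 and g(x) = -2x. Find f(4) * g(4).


f(4) = -6
g(4) = -8
Product = 48

48


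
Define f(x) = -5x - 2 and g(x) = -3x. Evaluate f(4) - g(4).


-10


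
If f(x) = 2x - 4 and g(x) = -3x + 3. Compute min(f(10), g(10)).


f(10) = 16
g(10) = -27
min = -27

-27


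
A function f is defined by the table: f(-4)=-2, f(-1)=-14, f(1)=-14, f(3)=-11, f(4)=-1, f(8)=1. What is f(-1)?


Reading from the table at x = -1

-14


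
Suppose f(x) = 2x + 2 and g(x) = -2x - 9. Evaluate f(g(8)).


g(8) = -25
f(-25) = -48

-48


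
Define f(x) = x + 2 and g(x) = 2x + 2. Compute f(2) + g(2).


f(2) = 4
g(2) = 6
Sum = 10

10


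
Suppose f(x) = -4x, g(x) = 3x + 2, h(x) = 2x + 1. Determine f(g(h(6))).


h(6) = 13
g(13) = 41
f(41) = -164

-164


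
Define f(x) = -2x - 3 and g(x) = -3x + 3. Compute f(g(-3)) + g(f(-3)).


f(g(-3)) = -27
g(f(-3)) = -6
Sum = -33

-33


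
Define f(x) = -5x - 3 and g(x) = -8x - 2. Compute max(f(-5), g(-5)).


f(-5) = 22
g(-5) = 38
max = 38

38


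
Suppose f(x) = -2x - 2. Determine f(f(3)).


f(3) = -8
f(-8) = 14

14


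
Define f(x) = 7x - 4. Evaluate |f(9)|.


f(9) = 59
|59| = 59

59


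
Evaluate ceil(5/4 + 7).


5/4 = 1.25
1.25 + 7 = 8.25
ceil(8.25) = 9

9


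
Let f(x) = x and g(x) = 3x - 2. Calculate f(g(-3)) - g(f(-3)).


f(g(-3)) = -11
g(f(-3)) = -11
Difference = 0

0


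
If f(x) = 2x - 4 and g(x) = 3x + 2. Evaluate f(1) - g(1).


-7


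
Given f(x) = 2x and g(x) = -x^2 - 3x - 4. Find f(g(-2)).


g(-2) = -2
f(-2) = -4

-4


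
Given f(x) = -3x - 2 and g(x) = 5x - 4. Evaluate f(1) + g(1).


f(1) = -5
g(1) = 1
Sum = -4

-4


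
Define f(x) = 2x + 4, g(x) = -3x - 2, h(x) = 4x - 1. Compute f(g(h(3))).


h(3) = 11
g(11) = -35
f(-35) = -66

-66


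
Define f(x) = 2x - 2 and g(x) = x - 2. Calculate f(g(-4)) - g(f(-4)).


f(g(-4)) = -14
g(f(-4)) = -12
Difference = -2

-2


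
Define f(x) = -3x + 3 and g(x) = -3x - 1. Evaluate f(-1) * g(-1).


12


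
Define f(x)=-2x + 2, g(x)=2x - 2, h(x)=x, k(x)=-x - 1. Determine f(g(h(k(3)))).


k(3) = -4
h(-4) = -4
g(-4) = -10
f(-10) = 22

22


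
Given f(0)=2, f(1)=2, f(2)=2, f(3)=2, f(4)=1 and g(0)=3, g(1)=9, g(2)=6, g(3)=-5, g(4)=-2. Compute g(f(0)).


f(0) = 2
g(2) = 6

6


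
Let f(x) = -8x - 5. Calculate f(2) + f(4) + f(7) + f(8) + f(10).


-273


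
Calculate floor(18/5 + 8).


11


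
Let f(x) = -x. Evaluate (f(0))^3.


f(0) = 0
(0)^3 = 0

0


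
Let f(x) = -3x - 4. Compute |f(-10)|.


f(-10) = 26
|26| = 26

26


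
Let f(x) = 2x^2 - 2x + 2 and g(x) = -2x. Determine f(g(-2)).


g(-2) = 4
f(4) = 2*(4)^2 - 2*(4) + 2 = 26

26


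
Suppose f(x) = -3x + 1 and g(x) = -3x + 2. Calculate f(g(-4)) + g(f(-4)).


f(g(-4)) = -41
g(f(-4)) = -37
Sum = -78

-78


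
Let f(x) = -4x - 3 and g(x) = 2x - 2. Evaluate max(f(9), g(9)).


f(9) = -39
g(9) = 16
max = 16

16


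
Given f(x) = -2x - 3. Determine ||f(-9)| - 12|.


f(-9) = 15
|15| = 15
|15 - 12| = 3

3


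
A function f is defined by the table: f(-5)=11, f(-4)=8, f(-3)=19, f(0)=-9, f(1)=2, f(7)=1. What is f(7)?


1


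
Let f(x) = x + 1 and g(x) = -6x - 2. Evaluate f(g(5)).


g(5) = -32
f(-32) = -31

-31


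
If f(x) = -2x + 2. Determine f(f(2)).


f(2) = -2
f(-2) = 6

6


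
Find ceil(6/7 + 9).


6/7 = 0.8571
0.8571 + 9 = 9.8571
ceil(9.8571) = 10

10


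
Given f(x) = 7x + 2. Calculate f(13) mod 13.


f(13) = 93
93 mod 13 = 2

2


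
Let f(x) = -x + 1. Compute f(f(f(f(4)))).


f(4) = -3
f(-3) = 4
f(4) = -3
f(-3) = 4

4


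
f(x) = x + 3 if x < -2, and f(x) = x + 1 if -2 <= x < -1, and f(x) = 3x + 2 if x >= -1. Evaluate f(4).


4 satisfies x >= -1
f(4) = 14

14


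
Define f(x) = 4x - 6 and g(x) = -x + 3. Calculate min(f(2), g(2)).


f(2) = 2
g(2) = 1
min = 1

1


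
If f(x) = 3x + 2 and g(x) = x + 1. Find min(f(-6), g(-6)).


-16


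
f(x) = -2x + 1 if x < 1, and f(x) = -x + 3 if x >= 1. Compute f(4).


4 satisfies x >= 1
f(4) = -1

-1


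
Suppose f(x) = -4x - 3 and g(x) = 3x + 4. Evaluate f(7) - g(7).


f(7) = -31
g(7) = 25
Difference = -56

-56


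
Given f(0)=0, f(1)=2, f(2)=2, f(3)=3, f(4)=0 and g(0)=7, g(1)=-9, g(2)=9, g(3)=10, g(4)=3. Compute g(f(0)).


f(0) = 0
g(0) = 7

7


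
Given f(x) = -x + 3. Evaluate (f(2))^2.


f(2) = 1
(1)^2 = 1

1


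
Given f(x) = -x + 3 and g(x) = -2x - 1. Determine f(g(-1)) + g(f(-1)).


-7


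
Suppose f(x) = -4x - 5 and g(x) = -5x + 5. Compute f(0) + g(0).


f(0) = -5
g(0) = 5
Sum = 0

0


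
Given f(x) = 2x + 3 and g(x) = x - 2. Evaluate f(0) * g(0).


f(0) = 3
g(0) = -2
Product = -6

-6


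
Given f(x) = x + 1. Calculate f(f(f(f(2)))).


f(2) = 3
f(3) = 4
f(4) = 5
f(5) = 6

6


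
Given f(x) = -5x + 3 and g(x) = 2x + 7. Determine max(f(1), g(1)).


f(1) = -2
g(1) = 9
max = 9

9


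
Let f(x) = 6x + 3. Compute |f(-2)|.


9


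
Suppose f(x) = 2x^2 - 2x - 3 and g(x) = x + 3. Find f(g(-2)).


g(-2) = 1
f(1) = 2*(1)^2 - 2*(1) - 3 = -3

-3


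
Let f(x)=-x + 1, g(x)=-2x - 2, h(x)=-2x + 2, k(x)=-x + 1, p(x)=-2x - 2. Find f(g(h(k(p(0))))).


p(0) = -2
k(-2) = 3
h(3) = -4
g(-4) = 6
f(6) = -5

-5


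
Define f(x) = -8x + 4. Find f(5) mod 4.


f(5) = -36
-36 mod 4 = 0

0


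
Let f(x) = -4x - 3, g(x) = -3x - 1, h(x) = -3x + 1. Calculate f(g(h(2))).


h(2) = -5
g(-5) = 14
f(14) = -59

-59


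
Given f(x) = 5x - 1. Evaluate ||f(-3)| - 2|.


f(-3) = -16
|-16| = 16
|16 - 2| = 14

14


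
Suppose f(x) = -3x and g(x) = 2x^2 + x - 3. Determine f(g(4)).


g(4) = 33
f(33) = -99

-99


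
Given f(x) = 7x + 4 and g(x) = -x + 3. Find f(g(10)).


g(10) = -7
f(-7) = -45

-45


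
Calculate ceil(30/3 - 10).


30/3 = 10
10 - 10 = 0
ceil(0) = 0

0


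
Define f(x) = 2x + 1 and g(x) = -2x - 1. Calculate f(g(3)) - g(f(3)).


f(g(3)) = -13
g(f(3)) = -15
Difference = 2

2


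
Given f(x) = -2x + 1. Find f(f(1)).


f(1) = -1
f(-1) = 3

3


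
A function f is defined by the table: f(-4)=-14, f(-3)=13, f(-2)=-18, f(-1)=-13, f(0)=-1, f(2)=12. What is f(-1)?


Reading from the table at x = -1

-13


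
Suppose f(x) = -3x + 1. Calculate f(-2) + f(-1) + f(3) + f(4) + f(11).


f(-2) = 7
f(-1) = 4
f(3) = -8
f(4) = -11
f(11) = -32
Sum = -40

-40


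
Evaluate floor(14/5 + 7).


9


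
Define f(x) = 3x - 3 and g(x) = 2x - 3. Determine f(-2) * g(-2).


f(-2) = -9
g(-2) = -7
Product = 63

63


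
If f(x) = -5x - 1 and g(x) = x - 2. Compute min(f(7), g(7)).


f(7) = -36
g(7) = 5
min = -36

-36


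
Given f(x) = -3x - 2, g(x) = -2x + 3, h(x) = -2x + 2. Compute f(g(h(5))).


h(5) = -8
g(-8) = 19
f(19) = -59

-59


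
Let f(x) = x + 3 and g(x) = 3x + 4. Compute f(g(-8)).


g(-8) = -20
f(-20) = -17

-17


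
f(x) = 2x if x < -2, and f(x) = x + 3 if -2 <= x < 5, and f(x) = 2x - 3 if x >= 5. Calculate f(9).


9 satisfies x >= 5
f(9) = 15

15


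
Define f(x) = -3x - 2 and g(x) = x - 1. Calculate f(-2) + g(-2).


f(-2) = 4
g(-2) = -3
Sum = 1

1


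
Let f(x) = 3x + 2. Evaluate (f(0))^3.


f(0) = 2
(2)^3 = 8

8


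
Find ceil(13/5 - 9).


13/5 = 2.6
2.6 - 9 = -6.4
ceil(-6.4) = -6

-6


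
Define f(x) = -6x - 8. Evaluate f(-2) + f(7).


-46


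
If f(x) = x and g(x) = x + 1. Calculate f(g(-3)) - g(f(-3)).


f(g(-3)) = -2
g(f(-3)) = -2
Difference = 0

0


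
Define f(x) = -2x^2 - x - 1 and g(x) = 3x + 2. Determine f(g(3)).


g(3) = 11
f(11) = (-2)*(11)^2 - 1*(11) - 1 = -254

-254


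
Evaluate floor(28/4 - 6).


1


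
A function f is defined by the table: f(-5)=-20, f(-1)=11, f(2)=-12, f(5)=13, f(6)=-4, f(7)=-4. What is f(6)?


-4


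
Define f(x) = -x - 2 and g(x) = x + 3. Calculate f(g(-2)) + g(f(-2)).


f(g(-2)) = -3
g(f(-2)) = 3
Sum = 0

0


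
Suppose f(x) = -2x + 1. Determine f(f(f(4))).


-29


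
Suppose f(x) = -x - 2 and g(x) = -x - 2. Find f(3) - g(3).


f(3) = -5
g(3) = -5
Difference = 0

0


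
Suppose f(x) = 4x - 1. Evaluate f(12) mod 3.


f(12) = 47
47 mod 3 = 2

2


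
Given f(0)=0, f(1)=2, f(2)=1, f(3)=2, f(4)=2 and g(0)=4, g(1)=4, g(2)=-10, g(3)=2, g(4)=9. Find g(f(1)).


f(1) = 2
g(2) = -10

-10


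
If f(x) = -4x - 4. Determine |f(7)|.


32


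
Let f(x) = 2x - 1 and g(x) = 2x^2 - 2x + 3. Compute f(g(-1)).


13


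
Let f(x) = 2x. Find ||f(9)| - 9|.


9


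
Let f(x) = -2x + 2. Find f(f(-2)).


f(-2) = 6
f(6) = -10

-10


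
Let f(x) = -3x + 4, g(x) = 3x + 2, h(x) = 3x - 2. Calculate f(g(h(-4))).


h(-4) = -14
g(-14) = -40
f(-40) = 124

124


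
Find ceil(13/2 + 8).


15


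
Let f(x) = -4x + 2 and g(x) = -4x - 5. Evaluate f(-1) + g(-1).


f(-1) = 6
g(-1) = -1
Sum = 5

5


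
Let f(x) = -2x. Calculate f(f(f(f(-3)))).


f(-3) = 6
f(6) = -12
f(-12) = 24
f(24) = -48

-48


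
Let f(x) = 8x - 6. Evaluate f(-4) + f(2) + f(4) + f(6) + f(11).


f(-4) = -38
f(2) = 10
f(4) = 26
f(6) = 42
f(11) = 82
Sum = 122

122


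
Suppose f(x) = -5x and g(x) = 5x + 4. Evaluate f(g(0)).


g(0) = 4
f(4) = -20

-20


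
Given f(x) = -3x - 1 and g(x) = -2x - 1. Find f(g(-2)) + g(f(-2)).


f(g(-2)) = -10
g(f(-2)) = -11
Sum = -21

-21


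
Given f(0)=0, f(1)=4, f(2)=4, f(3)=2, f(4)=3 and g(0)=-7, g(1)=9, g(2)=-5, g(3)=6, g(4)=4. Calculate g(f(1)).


f(1) = 4
g(4) = 4

4


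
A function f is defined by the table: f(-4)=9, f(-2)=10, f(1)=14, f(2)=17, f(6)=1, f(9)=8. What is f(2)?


Reading from the table at x = 2

17


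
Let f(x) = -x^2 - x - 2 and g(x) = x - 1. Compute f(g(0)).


g(0) = -1
f(-1) = (-1)*(-1)^2 - 1*(-1) - 2 = -2

-2


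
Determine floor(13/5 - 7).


13/5 = 2.6
2.6 - 7 = -4.4
floor(-4.4) = -5

-5


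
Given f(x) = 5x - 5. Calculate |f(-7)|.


f(-7) = -40
|-40| = 40

40


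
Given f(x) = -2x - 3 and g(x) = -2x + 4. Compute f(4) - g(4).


f(4) = -11
g(4) = -4
Difference = -7

-7


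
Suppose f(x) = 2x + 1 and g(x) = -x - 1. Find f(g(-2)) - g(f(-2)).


1


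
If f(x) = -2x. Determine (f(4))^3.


f(4) = -8
(-8)^3 = -512

-512


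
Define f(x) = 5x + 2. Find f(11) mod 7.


f(11) = 57
57 mod 7 = 1

1


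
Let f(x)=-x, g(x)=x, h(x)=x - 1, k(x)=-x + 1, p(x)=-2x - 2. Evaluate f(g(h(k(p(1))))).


p(1) = -4
k(-4) = 5
h(5) = 4
g(4) = 4
f(4) = -4

-4


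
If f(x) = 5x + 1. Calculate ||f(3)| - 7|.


9


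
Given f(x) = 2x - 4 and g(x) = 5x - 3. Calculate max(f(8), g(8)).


f(8) = 12
g(8) = 37
max = 37

37


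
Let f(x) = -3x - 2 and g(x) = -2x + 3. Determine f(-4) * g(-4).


f(-4) = 10
g(-4) = 11
Product = 110

110


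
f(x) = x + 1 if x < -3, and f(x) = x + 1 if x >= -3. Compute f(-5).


-5 satisfies x < -3
f(-5) = -4

-4


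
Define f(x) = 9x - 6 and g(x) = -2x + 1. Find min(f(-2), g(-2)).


-24


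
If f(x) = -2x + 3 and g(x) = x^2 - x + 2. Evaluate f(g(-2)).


g(-2) = 8
f(8) = -13

-13


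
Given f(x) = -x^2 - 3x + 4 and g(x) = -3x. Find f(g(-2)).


g(-2) = 6
f(6) = (-1)*(6)^2 - 3*(6) + 4 = -50

-50


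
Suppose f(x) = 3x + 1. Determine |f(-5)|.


14


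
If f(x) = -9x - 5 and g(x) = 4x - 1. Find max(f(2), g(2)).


f(2) = -23
g(2) = 7
max = 7

7


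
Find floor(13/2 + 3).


13/2 = 6.5
6.5 + 3 = 9.5
floor(9.5) = 9

9


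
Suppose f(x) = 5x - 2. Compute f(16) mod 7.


1


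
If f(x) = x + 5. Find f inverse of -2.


-7


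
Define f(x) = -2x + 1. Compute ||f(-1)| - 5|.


f(-1) = 3
|3| = 3
|3 - 5| = 2

2


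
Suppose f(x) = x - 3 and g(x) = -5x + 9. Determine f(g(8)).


g(8) = -31
f(-31) = -34

-34


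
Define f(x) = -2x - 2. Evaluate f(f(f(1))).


-14


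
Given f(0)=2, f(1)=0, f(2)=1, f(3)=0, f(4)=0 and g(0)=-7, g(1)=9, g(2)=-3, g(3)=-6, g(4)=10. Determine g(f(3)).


-7


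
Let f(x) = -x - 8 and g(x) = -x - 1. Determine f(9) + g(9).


f(9) = -17
g(9) = -10
Sum = -27

-27


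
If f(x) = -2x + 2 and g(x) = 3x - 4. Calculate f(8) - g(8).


f(8) = -14
g(8) = 20
Difference = -34

-34


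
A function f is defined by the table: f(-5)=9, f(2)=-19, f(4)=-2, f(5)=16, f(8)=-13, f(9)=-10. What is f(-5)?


Reading from the table at x = -5

9


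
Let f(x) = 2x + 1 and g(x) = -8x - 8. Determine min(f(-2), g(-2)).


f(-2) = -3
g(-2) = 8
min = -3

-3


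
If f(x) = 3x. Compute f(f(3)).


f(3) = 9
f(9) = 27

27


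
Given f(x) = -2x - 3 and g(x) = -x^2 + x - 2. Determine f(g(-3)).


g(-3) = -14
f(-14) = 25

25


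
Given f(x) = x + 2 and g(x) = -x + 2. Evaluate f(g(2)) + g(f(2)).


f(g(2)) = 2
g(f(2)) = -2
Sum = 0

0


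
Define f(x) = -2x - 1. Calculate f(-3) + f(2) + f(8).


f(-3) = 5
f(2) = -5
f(8) = -17
Sum = -17

-17


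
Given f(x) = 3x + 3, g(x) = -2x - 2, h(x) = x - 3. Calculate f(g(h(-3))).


h(-3) = -6
g(-6) = 10
f(10) = 33

33


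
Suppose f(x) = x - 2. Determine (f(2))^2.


f(2) = 0
(0)^2 = 0

0


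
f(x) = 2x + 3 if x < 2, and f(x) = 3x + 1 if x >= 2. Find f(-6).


-6 satisfies x < 2
f(-6) = -9

-9


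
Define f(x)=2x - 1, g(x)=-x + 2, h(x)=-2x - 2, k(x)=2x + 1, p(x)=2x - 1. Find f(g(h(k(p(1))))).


p(1) = 1
k(1) = 3
h(3) = -8
g(-8) = 10
f(10) = 19

19


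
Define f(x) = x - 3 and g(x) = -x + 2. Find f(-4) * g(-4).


f(-4) = -7
g(-4) = 6
Product = -42

-42


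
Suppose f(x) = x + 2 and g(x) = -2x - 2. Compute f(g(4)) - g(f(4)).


f(g(4)) = -8
g(f(4)) = -14
Difference = 6

6


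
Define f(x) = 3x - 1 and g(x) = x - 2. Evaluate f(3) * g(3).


f(3) = 8
g(3) = 1
Product = 8

8


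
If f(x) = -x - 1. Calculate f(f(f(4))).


f(4) = -5
f(-5) = 4
f(4) = -5

-5


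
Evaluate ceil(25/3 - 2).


25/3 = 8.3333
8.3333 - 2 = 6.3333
ceil(6.3333) = 7

7


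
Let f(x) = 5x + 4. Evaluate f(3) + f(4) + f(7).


f(3) = 19
f(4) = 24
f(7) = 39
Sum = 82

82


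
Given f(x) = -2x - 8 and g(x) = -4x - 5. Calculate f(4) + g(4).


-37


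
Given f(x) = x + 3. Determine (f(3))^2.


f(3) = 6
(6)^2 = 36

36


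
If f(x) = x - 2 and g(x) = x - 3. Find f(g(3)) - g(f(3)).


f(g(3)) = -2
g(f(3)) = -2
Difference = 0

0


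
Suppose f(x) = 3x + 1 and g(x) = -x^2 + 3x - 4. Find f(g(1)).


-5


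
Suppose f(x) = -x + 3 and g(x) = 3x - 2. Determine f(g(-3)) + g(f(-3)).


30


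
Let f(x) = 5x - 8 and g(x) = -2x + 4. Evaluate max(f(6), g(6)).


f(6) = 22
g(6) = -8
max = 22

22


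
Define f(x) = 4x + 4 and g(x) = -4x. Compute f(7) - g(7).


f(7) = 32
g(7) = -28
Difference = 60

60


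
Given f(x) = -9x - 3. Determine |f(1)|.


f(1) = -12
|-12| = 12

12


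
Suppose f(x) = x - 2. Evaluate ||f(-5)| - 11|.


f(-5) = -7
|-7| = 7
|7 - 11| = 4

4


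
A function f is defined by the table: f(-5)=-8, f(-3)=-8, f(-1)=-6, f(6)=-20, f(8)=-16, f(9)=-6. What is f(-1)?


Reading from the table at x = -1

-6


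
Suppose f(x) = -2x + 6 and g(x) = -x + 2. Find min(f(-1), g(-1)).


f(-1) = 8
g(-1) = 3
min = 3

3


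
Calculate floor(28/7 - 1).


28/7 = 4
4 - 1 = 3
floor(3) = 3

3


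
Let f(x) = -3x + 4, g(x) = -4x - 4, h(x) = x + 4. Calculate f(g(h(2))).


h(2) = 6
g(6) = -28
f(-28) = 88

88


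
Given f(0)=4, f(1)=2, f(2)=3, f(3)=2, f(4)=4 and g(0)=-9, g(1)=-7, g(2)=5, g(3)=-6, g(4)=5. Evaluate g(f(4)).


f(4) = 4
g(4) = 5

5


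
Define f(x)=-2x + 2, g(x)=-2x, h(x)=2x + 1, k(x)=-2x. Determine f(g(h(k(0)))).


k(0) = 0
h(0) = 1
g(1) = -2
f(-2) = 6

6


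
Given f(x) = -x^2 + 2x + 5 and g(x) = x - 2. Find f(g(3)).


g(3) = 1
f(1) = (-1)*(1)^2 + 2*(1) + 5 = 6

6


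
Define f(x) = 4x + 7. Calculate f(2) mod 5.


f(2) = 15
15 mod 5 = 0

0


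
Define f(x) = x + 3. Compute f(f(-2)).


f(-2) = 1
f(1) = 4

4


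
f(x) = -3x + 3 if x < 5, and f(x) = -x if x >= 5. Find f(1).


1 satisfies x < 5
f(1) = 0

0


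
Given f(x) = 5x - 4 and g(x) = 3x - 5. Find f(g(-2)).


g(-2) = -11
f(-11) = -59

-59


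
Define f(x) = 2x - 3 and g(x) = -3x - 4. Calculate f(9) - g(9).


f(9) = 15
g(9) = -31
Difference = 46

46


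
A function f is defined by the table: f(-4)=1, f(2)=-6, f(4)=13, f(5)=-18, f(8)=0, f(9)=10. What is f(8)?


Reading from the table at x = 8

0


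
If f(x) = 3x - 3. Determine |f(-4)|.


15


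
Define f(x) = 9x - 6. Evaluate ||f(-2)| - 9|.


f(-2) = -24
|-24| = 24
|24 - 9| = 15

15


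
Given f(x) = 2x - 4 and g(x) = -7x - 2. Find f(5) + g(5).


f(5) = 6
g(5) = -37
Sum = -31

-31


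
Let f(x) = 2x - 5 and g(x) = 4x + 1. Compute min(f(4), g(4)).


f(4) = 3
g(4) = 17
min = 3

3


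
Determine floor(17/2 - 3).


17/2 = 8.5
8.5 - 3 = 5.5
floor(5.5) = 5

5


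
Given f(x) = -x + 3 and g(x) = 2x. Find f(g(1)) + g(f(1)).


5


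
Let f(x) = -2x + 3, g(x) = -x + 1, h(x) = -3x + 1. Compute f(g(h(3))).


h(3) = -8
g(-8) = 9
f(9) = -15

-15


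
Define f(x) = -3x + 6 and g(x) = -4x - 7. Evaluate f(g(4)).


75


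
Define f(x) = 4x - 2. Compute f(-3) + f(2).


f(-3) = -14
f(2) = 6
Sum = -8

-8


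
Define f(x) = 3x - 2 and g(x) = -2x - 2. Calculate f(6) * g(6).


f(6) = 16
g(6) = -14
Product = -224

-224


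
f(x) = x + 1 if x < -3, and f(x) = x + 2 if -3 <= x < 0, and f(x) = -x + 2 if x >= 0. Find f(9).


9 satisfies x >= 0
f(9) = -7

-7


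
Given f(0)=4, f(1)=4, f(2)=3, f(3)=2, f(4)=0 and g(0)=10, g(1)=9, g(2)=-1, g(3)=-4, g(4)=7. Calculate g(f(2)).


f(2) = 3
g(3) = -4

-4


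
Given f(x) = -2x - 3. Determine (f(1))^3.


f(1) = -5
(-5)^3 = -125

-125


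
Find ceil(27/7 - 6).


27/7 = 3.8571
3.8571 - 6 = -2.1429
ceil(-2.1429) = -2

-2


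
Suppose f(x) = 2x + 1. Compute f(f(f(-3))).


f(-3) = -5
f(-5) = -9
f(-9) = -17

-17


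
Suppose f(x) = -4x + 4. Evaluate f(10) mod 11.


f(10) = -36
-36 mod 11 = 8

8


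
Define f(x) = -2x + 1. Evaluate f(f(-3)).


f(-3) = 7
f(7) = -13

-13


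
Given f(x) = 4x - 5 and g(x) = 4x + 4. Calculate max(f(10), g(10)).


f(10) = 35
g(10) = 44
max = 44

44


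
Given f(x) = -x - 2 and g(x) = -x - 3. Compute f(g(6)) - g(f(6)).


f(g(6)) = 7
g(f(6)) = 5
Difference = 2

2


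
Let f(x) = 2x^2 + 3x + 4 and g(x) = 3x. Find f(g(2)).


g(2) = 6
f(6) = 2*(6)^2 + 3*(6) + 4 = 94

94


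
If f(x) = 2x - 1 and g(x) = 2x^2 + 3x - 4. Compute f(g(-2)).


-5


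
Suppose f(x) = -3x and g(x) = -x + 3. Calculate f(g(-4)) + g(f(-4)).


-30


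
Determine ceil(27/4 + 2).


9


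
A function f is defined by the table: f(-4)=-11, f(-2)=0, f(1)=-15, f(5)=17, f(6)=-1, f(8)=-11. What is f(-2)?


Reading from the table at x = -2

0


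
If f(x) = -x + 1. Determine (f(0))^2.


f(0) = 1
(1)^2 = 1

1


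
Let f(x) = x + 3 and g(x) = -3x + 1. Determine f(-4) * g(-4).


f(-4) = -1
g(-4) = 13
Product = -13

-13


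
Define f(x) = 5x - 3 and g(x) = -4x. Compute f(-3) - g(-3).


-30


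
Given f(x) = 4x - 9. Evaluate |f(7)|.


f(7) = 19
|19| = 19

19


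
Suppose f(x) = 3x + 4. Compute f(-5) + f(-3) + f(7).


f(-5) = -11
f(-3) = -5
f(7) = 25
Sum = 9

9


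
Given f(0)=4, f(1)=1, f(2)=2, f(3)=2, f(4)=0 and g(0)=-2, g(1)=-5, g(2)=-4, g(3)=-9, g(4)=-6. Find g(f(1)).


f(1) = 1
g(1) = -5

-5


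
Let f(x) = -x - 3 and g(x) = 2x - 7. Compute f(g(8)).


g(8) = 9
f(9) = -12

-12


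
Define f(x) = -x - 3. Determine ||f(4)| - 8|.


f(4) = -7
|-7| = 7
|7 - 8| = 1

1


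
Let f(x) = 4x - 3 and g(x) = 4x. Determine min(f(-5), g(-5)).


-23


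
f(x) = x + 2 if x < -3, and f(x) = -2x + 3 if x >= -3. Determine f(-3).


-3 satisfies x >= -3
f(-3) = 9

9


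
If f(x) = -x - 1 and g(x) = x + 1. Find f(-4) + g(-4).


f(-4) = 3
g(-4) = -3
Sum = 0

0


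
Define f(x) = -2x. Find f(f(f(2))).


f(2) = -4
f(-4) = 8
f(8) = -16

-16


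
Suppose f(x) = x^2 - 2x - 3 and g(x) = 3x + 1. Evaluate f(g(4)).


g(4) = 13
f(13) = 1*(13)^2 - 2*(13) - 3 = 140

140


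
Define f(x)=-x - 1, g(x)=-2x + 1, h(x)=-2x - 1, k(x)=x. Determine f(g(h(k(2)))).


k(2) = 2
h(2) = -5
g(-5) = 11
f(11) = -12

-12


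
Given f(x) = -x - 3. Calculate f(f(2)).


f(2) = -5
f(-5) = 2

2


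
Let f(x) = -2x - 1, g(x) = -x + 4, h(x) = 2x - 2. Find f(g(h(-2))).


h(-2) = -6
g(-6) = 10
f(10) = -21

-21


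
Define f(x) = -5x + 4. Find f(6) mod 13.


f(6) = -26
-26 mod 13 = 0

0


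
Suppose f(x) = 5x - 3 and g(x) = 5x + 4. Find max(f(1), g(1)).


f(1) = 2
g(1) = 9
max = 9

9


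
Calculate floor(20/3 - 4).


20/3 = 6.6667
6.6667 - 4 = 2.6667
floor(2.6667) = 2

2


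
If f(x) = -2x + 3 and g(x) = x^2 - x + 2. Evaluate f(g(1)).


-1


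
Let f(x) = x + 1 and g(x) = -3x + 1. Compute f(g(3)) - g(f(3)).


f(g(3)) = -7
g(f(3)) = -11
Difference = 4

4


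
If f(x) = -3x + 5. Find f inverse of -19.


Solve -3x + 5 = -19
x = (-19 - 5) / (-3) = 8

8


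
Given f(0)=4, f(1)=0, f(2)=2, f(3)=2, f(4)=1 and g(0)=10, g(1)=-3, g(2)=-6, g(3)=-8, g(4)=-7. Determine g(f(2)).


f(2) = 2
g(2) = -6

-6


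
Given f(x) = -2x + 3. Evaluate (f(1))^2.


f(1) = 1
(1)^2 = 1

1


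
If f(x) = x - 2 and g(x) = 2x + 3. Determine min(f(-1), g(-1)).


f(-1) = -3
g(-1) = 1
min = -3

-3


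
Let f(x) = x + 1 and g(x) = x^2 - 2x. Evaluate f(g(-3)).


16


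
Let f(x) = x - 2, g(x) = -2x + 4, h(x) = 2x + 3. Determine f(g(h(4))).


h(4) = 11
g(11) = -18
f(-18) = -20

-20


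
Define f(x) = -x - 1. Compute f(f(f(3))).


f(3) = -4
f(-4) = 3
f(3) = -4

-4


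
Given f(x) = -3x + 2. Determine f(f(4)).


f(4) = -10
f(-10) = 32

32


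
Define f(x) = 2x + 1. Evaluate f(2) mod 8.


f(2) = 5
5 mod 8 = 5

5


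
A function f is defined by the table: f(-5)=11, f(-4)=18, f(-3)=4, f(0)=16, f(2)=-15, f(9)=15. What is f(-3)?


Reading from the table at x = -3

4


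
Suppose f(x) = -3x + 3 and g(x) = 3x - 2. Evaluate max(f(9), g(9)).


f(9) = -24
g(9) = 25
max = 25

25


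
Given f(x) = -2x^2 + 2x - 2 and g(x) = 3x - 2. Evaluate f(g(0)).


g(0) = -2
f(-2) = (-2)*(-2)^2 + 2*(-2) - 2 = -14

-14


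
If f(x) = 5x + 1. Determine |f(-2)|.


f(-2) = -9
|-9| = 9

9


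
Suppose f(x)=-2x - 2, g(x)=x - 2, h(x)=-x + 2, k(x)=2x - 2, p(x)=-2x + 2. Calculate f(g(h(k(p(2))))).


-14


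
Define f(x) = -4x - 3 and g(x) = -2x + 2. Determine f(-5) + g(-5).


f(-5) = 17
g(-5) = 12
Sum = 29

29


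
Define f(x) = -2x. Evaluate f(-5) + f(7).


f(-5) = 10
f(7) = -14
Sum = -4

-4


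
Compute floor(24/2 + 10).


24/2 = 12
12 + 10 = 22
floor(22) = 22

22


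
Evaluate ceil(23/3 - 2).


6


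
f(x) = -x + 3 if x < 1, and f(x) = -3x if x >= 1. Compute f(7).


7 satisfies x >= 1
f(7) = -21

-21


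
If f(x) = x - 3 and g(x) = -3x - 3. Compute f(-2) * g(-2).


f(-2) = -5
g(-2) = 3
Product = -15

-15


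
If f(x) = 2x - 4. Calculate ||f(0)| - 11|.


f(0) = -4
|-4| = 4
|4 - 11| = 7

7


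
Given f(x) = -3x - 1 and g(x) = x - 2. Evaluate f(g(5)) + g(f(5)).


f(g(5)) = -10
g(f(5)) = -18
Sum = -28

-28


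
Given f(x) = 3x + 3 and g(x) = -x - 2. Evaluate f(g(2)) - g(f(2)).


f(g(2)) = -9
g(f(2)) = -11
Difference = 2

2


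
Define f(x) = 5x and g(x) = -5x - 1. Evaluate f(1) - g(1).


f(1) = 5
g(1) = -6
Difference = 11

11


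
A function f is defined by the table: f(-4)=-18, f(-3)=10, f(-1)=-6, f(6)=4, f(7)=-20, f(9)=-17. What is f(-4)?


Reading from the table at x = -4

-18


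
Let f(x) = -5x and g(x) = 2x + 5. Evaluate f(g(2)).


g(2) = 9
f(9) = -45

-45


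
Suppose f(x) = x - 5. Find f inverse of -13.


-8


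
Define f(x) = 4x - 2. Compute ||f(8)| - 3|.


f(8) = 30
|30| = 30
|30 - 3| = 27

27


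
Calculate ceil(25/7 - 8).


25/7 = 3.5714
3.5714 - 8 = -4.4286
ceil(-4.4286) = -4

-4


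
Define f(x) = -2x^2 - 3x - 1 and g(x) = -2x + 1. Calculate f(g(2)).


g(2) = -3
f(-3) = (-2)*(-3)^2 - 3*(-3) - 1 = -10

-10


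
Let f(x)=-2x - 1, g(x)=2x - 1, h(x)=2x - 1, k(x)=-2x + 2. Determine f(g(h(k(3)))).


k(3) = -4
h(-4) = -9
g(-9) = -19
f(-19) = 37

37


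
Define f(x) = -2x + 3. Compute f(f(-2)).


-11


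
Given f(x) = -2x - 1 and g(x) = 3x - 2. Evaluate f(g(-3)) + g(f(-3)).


f(g(-3)) = 21
g(f(-3)) = 13
Sum = 34

34


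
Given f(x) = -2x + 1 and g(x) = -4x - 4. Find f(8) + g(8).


f(8) = -15
g(8) = -36
Sum = -51

-51


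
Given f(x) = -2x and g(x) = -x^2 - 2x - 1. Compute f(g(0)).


g(0) = -1
f(-1) = 2

2


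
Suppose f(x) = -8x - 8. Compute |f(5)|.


f(5) = -48
|-48| = 48

48


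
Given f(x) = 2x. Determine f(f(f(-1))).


f(-1) = -2
f(-2) = -4
f(-4) = -8

-8


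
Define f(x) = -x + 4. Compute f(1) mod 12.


f(1) = 3
3 mod 12 = 3

3


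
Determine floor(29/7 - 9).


29/7 = 4.1429
4.1429 - 9 = -4.8571
floor(-4.8571) = -5

-5


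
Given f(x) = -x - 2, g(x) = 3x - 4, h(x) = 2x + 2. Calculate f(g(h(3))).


-22


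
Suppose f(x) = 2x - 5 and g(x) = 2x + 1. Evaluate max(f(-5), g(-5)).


f(-5) = -15
g(-5) = -9
max = -9

-9


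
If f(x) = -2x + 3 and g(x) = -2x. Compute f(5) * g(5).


f(5) = -7
g(5) = -10
Product = 70

70


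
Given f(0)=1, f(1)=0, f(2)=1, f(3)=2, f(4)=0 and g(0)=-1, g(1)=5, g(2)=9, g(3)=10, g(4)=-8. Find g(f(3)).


f(3) = 2
g(2) = 9

9


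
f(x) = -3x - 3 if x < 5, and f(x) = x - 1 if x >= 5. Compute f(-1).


-1 satisfies x < 5
f(-1) = 0

0


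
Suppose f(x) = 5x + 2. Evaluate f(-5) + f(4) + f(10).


f(-5) = -23
f(4) = 22
f(10) = 52
Sum = 51

51


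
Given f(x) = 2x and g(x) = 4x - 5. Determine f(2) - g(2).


1


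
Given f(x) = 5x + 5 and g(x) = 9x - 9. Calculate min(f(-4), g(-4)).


f(-4) = -15
g(-4) = -45
min = -45

-45


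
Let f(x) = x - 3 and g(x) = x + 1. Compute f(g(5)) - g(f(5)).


0


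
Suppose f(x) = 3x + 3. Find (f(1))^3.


f(1) = 6
(6)^3 = 216

216


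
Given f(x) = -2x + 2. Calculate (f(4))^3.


f(4) = -6
(-6)^3 = -216

-216


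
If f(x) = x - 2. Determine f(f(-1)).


f(-1) = -3
f(-3) = -5

-5


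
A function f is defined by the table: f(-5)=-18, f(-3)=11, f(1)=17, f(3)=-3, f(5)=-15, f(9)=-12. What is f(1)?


Reading from the table at x = 1

17


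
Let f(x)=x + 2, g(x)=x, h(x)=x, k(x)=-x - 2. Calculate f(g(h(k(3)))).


k(3) = -5
h(-5) = -5
g(-5) = -5
f(-5) = -3

-3


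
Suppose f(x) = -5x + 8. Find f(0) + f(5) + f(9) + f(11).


f(0) = 8
f(5) = -17
f(9) = -37
f(11) = -47
Sum = -93

-93


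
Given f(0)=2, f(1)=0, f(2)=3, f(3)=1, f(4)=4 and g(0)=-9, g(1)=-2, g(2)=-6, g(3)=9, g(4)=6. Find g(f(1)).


f(1) = 0
g(0) = -9

-9


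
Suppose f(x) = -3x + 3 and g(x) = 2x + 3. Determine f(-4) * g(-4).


f(-4) = 15
g(-4) = -5
Product = -75

-75


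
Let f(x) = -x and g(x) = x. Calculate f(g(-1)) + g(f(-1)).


f(g(-1)) = 1
g(f(-1)) = 1
Sum = 2

2


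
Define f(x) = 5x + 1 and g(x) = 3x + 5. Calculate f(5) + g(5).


f(5) = 26
g(5) = 20
Sum = 46

46


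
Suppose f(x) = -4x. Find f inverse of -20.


Solve -4x = -20
x = (-20) / (-4) = 5

5


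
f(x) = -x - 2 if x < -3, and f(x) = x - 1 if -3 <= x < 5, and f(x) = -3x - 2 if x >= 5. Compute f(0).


0 satisfies -3 <= x < 5
f(0) = -1

-1


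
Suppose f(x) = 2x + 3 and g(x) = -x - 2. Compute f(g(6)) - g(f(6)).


f(g(6)) = -13
g(f(6)) = -17
Difference = 4

4


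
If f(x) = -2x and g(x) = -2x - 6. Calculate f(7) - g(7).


f(7) = -14
g(7) = -20
Difference = 6

6


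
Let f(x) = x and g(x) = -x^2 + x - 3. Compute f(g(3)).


g(3) = -9
f(-9) = -9

-9


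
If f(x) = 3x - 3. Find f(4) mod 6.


3


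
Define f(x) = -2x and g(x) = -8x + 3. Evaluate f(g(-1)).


g(-1) = 11
f(11) = -22

-22


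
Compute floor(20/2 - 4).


6


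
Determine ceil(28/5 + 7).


13


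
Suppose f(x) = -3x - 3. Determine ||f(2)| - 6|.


3


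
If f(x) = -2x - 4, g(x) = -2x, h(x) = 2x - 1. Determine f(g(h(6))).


40


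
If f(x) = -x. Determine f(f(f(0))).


f(0) = 0
f(0) = 0
f(0) = 0

0


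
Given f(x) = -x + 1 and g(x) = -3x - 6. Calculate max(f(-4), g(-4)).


f(-4) = 5
g(-4) = 6
max = 6

6


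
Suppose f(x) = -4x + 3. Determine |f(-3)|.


f(-3) = 15
|15| = 15

15


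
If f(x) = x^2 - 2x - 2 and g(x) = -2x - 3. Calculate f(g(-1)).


g(-1) = -1
f(-1) = 1*(-1)^2 - 2*(-1) - 2 = 1

1


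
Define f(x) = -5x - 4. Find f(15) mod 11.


f(15) = -79
-79 mod 11 = 9

9


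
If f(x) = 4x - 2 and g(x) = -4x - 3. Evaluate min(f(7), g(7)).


-31


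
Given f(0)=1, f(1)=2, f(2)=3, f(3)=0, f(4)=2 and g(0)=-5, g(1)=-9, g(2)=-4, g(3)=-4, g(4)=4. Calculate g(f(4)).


f(4) = 2
g(2) = -4

-4


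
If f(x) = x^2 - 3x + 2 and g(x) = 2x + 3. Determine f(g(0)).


g(0) = 3
f(3) = 1*(3)^2 - 3*(3) + 2 = 2

2


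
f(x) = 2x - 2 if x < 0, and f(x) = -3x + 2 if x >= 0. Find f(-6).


-6 satisfies x < 0
f(-6) = -14

-14


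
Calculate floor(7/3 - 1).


7/3 = 2.3333
2.3333 - 1 = 1.3333
floor(1.3333) = 1

1


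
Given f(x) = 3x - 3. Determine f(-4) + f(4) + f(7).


f(-4) = -15
f(4) = 9
f(7) = 18
Sum = 12

12


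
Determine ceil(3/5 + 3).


3/5 = 0.6
0.6 + 3 = 3.6
ceil(3.6) = 4

4


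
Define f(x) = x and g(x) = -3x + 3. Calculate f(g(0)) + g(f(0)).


f(g(0)) = 3
g(f(0)) = 3
Sum = 6

6


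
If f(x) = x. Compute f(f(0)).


f(0) = 0
f(0) = 0

0


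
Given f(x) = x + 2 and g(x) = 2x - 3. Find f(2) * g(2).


4


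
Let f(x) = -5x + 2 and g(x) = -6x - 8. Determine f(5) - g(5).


f(5) = -23
g(5) = -38
Difference = 15

15


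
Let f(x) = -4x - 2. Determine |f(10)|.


f(10) = -42
|-42| = 42

42


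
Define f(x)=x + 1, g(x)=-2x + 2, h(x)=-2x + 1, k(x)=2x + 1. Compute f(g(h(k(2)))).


k(2) = 5
h(5) = -9
g(-9) = 20
f(20) = 21

21


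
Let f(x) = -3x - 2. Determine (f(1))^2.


f(1) = -5
(-5)^2 = 25

25


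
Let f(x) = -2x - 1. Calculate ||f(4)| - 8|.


f(4) = -9
|-9| = 9
|9 - 8| = 1

1


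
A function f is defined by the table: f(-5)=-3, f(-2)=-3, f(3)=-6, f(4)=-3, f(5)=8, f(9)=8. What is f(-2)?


Reading from the table at x = -2

-3


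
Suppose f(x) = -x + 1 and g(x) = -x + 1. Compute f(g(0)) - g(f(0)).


f(g(0)) = 0
g(f(0)) = 0
Difference = 0

0


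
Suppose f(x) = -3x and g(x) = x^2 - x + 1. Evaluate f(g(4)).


g(4) = 13
f(13) = -39

-39


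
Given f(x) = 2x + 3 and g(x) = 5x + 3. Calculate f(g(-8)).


g(-8) = -37
f(-37) = -71

-71


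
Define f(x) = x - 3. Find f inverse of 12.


15


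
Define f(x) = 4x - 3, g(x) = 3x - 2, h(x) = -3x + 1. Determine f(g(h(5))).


h(5) = -14
g(-14) = -44
f(-44) = -179

-179


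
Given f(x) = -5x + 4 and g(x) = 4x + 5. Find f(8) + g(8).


f(8) = -36
g(8) = 37
Sum = 1

1


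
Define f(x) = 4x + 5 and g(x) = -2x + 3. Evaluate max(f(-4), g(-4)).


f(-4) = -11
g(-4) = 11
max = 11

11


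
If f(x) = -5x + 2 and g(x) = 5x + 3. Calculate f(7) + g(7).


f(7) = -33
g(7) = 38
Sum = 5

5


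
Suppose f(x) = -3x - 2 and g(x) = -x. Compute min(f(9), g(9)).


f(9) = -29
g(9) = -9
min = -29

-29


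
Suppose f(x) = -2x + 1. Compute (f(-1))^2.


9


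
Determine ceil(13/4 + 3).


13/4 = 3.25
3.25 + 3 = 6.25
ceil(6.25) = 7

7


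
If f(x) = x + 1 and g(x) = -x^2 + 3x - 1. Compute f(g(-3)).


g(-3) = -19
f(-19) = -18

-18


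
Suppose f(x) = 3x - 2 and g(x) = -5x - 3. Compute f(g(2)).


-41


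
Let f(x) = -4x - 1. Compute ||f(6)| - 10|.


f(6) = -25
|-25| = 25
|25 - 10| = 15

15


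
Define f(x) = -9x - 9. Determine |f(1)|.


f(1) = -18
|-18| = 18

18


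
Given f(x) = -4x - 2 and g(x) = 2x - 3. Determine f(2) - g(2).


-11


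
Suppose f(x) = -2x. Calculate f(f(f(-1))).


f(-1) = 2
f(2) = -4
f(-4) = 8

8


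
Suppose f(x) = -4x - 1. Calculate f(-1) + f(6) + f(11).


-67


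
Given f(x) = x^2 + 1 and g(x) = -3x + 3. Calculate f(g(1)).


g(1) = 0
f(0) = 1*(0)^2 + 1 = 1

1


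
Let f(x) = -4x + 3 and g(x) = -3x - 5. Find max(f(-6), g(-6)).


27


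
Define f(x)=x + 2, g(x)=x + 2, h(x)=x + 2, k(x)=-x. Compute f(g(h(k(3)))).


k(3) = -3
h(-3) = -1
g(-1) = 1
f(1) = 3

3


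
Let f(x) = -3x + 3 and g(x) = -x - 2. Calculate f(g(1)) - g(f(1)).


14


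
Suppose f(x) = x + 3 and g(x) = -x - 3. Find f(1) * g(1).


f(1) = 4
g(1) = -4
Product = -16

-16


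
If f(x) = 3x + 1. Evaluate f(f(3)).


31


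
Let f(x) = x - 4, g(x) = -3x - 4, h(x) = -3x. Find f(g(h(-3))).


h(-3) = 9
g(9) = -31
f(-31) = -35

-35


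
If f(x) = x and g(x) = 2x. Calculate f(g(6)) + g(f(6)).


f(g(6)) = 12
g(f(6)) = 12
Sum = 24

24


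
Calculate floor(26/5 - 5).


26/5 = 5.2
5.2 - 5 = 0.2
floor(0.2) = 0

0


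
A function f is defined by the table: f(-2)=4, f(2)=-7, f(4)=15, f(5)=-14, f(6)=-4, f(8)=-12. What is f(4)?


15


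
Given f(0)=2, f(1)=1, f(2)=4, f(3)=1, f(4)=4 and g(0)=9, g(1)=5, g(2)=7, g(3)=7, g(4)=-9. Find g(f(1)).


f(1) = 1
g(1) = 5

5


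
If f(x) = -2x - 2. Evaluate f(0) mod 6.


f(0) = -2
-2 mod 6 = 4

4


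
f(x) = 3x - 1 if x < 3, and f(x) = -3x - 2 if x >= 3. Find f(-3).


-3 satisfies x < 3
f(-3) = -10

-10


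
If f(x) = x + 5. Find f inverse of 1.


Solve x + 5 = 1
x = (1 - 5) / 1 = -4

-4


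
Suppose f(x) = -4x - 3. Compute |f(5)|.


23


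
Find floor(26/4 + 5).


26/4 = 6.5
6.5 + 5 = 11.5
floor(11.5) = 11

11


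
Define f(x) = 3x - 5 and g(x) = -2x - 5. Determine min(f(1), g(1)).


f(1) = -2
g(1) = -7
min = -7

-7


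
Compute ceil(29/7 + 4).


29/7 = 4.1429
4.1429 + 4 = 8.1429
ceil(8.1429) = 9

9


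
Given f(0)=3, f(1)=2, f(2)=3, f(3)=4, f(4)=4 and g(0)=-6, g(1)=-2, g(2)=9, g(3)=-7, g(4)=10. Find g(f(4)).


f(4) = 4
g(4) = 10

10


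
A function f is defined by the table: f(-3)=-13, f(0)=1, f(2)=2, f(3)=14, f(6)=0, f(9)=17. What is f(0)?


Reading from the table at x = 0

1


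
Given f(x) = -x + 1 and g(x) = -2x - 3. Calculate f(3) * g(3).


18


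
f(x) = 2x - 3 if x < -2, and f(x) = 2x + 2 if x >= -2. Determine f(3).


3 satisfies x >= -2
f(3) = 8

8


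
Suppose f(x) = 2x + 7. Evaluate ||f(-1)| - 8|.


3


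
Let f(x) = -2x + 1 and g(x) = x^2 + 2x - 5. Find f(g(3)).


-19
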